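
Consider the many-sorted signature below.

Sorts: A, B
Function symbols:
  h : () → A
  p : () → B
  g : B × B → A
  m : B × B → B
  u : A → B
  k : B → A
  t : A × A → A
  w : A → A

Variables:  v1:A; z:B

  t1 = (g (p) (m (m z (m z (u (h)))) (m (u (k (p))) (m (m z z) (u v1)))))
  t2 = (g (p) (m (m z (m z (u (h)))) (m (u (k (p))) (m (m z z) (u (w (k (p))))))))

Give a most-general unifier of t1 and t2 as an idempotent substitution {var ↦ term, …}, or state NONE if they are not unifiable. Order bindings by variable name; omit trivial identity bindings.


{v1 ↦ (w (k (p)))}


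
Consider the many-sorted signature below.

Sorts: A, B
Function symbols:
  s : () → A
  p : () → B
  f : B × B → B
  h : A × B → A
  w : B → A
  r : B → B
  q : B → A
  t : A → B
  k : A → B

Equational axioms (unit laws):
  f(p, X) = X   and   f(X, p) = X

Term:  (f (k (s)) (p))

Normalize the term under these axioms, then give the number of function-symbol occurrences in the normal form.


size = 2

1. (f (k (s)) (p))  →  (k (s))
normal form: (k (s))


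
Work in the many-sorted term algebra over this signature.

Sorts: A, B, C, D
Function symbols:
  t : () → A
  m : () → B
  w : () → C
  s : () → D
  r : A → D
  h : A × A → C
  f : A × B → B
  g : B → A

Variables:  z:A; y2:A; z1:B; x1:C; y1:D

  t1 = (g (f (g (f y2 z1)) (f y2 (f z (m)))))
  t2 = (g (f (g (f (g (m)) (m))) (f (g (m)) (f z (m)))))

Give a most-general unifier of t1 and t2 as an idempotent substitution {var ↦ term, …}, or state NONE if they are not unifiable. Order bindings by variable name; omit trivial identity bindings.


{y2 ↦ (g (m)), z1 ↦ (m)}


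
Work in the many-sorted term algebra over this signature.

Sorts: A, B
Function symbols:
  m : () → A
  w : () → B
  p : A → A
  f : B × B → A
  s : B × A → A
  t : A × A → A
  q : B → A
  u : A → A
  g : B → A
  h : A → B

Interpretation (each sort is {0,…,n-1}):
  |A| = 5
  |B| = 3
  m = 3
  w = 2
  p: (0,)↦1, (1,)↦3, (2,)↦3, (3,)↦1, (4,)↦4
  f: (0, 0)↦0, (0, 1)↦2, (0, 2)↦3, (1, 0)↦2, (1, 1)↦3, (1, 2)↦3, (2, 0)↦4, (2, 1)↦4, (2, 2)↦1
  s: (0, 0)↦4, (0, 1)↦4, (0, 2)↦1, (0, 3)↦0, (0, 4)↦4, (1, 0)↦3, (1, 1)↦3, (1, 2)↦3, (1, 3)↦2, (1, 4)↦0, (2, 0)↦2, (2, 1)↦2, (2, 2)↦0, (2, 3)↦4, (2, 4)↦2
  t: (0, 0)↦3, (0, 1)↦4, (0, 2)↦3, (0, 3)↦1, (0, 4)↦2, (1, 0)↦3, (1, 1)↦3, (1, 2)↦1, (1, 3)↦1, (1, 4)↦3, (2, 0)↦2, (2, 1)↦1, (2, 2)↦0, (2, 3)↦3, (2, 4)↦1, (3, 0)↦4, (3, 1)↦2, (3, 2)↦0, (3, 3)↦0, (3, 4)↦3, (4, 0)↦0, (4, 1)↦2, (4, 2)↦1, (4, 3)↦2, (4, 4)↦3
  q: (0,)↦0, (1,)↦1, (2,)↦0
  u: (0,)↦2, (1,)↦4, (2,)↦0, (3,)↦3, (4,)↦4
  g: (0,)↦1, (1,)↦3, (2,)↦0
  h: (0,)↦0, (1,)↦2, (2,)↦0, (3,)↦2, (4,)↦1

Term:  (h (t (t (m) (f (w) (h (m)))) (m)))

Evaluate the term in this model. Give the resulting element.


value = 2

  m = 3
  w = 2
  m = 3
  (h (m)) = h(3,) = 2
  (f (w) (h (m))) = f(2, 2) = 1
  (t (m) (f (w) (h (m)))) = t(3, 1) = 2
  m = 3
  (t (t (m) (f (w) (h (m)))) (m)) = t(2, 3) = 3
  (h (t (t (m) (f (w) (h (m)))) (m))) = h(3,) = 2


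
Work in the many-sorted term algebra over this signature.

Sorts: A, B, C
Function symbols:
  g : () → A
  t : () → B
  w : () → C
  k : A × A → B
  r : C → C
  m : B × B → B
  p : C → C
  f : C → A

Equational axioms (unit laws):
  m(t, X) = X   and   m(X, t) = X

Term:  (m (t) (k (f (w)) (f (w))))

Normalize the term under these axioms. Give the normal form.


normal form = (k (f (w)) (f (w)))

1. (m (t) (k (f (w)) (f (w))))  →  (k (f (w)) (f (w)))


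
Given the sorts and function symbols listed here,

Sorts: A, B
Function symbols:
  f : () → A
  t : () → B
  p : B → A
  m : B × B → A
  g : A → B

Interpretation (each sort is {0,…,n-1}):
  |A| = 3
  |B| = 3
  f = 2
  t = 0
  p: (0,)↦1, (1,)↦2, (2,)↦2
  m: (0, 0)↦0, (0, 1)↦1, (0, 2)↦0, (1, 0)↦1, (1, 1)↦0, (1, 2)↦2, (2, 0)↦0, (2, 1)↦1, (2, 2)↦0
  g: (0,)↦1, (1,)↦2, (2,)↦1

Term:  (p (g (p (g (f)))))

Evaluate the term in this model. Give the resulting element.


  f = 2
  (g (f)) = g(2,) = 1
  (p (g (f))) = p(1,) = 2
  (g (p (g (f)))) = g(2,) = 1
  (p (g (p (g (f))))) = p(1,) = 2

value = 2


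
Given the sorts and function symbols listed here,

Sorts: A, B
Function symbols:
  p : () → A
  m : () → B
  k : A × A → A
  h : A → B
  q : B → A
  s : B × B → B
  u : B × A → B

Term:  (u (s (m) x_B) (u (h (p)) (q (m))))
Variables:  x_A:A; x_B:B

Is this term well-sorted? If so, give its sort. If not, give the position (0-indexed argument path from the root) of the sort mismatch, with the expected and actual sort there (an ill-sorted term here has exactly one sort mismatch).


    (m) : B
    x_B : B
  (s (m) x_B) : B
      (p) : A
    (h (p)) : B
      (m) : B
    (q (m)) : A
  (u (h (p)) (q (m))) : B
(u (s (m) x_B) (u (h (p)) (q (m)))) : ✗ arg 1 at [1] has sort B, expected A

ill-sorted at position [1]: expected A, got B


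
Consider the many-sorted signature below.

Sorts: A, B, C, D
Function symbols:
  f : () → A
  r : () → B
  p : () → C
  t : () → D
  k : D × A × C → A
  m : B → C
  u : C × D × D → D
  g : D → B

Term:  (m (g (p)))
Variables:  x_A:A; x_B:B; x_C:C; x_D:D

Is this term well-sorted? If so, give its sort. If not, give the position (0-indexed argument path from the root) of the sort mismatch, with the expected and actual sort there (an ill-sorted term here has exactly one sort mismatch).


    (p) : C
  (g (p)) : ✗ arg 0 at [0, 0] has sort C, expected D

ill-sorted at position [0, 0]: expected D, got C


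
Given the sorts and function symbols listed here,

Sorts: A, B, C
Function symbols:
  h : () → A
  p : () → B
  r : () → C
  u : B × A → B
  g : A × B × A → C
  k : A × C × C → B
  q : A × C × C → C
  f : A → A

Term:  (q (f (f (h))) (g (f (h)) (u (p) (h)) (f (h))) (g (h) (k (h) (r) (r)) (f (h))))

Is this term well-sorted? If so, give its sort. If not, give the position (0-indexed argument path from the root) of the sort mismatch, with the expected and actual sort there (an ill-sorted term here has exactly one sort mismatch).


well-sorted; sort = C

      (h) : A
    (f (h)) : A
  (f (f (h))) : A
      (h) : A
    (f (h)) : A
      (p) : B
      (h) : A
    (u (p) (h)) : B
      (h) : A
    (f (h)) : A
  (g (f (h)) (u (p) (h)) (f (h))) : C
    (h) : A
      (h) : A
      (r) : C
      (r) : C
    (k (h) (r) (r)) : B
      (h) : A
    (f (h)) : A
  (g (h) (k (h) (r) (r)) (f (h))) : C
(q (f (f (h))) (g (f (h)) (u (p) (h)) (f (h))) (g (h) (k (h) (r) (r)) (f (h)))) : C


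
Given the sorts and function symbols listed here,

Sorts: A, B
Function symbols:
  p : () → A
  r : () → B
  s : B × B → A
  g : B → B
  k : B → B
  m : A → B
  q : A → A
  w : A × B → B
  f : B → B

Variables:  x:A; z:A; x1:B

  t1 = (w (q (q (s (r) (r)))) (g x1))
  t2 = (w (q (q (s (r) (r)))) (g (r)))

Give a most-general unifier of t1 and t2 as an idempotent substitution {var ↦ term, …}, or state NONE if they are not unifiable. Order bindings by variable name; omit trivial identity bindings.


{x1 ↦ (r)}


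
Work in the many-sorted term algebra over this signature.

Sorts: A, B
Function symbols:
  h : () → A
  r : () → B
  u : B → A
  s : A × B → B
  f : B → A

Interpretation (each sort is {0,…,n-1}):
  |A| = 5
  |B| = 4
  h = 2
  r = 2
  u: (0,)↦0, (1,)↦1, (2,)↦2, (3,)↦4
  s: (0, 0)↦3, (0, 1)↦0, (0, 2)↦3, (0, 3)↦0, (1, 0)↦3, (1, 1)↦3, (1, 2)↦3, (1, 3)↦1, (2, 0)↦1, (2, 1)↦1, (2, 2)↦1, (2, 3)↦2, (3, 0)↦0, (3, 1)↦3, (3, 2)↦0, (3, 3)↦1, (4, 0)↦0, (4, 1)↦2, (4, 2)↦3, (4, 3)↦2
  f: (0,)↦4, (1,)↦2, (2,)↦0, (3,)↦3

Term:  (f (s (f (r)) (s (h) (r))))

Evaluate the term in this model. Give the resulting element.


  r = 2
  (f (r)) = f(2,) = 0
  h = 2
  r = 2
  (s (h) (r)) = s(2, 2) = 1
  (s (f (r)) (s (h) (r))) = s(0, 1) = 0
  (f (s (f (r)) (s (h) (r)))) = f(0,) = 4

value = 4


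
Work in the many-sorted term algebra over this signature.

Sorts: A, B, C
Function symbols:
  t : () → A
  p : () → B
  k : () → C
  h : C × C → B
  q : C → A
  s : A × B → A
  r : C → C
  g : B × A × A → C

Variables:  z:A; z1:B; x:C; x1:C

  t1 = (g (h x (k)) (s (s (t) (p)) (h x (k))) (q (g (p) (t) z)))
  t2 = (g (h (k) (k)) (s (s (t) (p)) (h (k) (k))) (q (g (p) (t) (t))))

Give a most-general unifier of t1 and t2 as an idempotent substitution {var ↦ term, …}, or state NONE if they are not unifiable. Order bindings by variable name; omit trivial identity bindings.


{x ↦ (k), z ↦ (t)}


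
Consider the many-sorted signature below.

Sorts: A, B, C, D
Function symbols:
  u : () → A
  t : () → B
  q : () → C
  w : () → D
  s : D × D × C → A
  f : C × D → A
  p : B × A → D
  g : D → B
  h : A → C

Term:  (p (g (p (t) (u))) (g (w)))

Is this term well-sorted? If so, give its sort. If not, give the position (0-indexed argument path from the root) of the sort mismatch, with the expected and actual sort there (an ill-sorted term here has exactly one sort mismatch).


      (t) : B
      (u) : A
    (p (t) (u)) : D
  (g (p (t) (u))) : B
    (w) : D
  (g (w)) : B
(p (g (p (t) (u))) (g (w))) : ✗ arg 1 at [1] has sort B, expected A

ill-sorted at position [1]: expected A, got B


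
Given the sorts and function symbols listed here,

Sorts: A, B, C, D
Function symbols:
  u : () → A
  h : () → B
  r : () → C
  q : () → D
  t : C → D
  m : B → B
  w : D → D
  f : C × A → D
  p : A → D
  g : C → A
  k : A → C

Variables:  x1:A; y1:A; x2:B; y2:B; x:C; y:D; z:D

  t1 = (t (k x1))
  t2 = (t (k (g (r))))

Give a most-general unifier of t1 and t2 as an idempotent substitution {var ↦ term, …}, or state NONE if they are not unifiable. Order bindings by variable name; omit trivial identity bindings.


{x1 ↦ (g (r))}


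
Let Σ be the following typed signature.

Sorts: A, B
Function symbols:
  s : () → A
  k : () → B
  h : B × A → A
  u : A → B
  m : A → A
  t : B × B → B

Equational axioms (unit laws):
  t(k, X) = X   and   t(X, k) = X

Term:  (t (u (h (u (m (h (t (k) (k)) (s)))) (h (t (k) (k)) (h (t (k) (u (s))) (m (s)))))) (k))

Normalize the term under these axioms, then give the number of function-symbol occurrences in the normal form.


size = 14

1. (t (u (h (u (m (h (t (k) (k)) (s)))) (h (t (k) (k)) (h (t (k) (u (s))) (m (s)))))) (k))  →  (u (h (u (m (h (t (k) (k)) (s)))) (h (t (k) (k)) (h (t (k) (u (s))) (m (s))))))
2. (u (h (u (m (h (t (k) (k)) (s)))) (h (t (k) (k)) (h (t (k) (u (s))) (m (s))))))  →  (u (h (u (m (h (k) (s)))) (h (t (k) (k)) (h (t (k) (u (s))) (m (s))))))
3. (u (h (u (m (h (k) (s)))) (h (t (k) (k)) (h (t (k) (u (s))) (m (s))))))  →  (u (h (u (m (h (k) (s)))) (h (k) (h (t (k) (u (s))) (m (s))))))
4. (u (h (u (m (h (k) (s)))) (h (k) (h (t (k) (u (s))) (m (s))))))  →  (u (h (u (m (h (k) (s)))) (h (k) (h (u (s)) (m (s))))))
normal form: (u (h (u (m (h (k) (s)))) (h (k) (h (u (s)) (m (s))))))


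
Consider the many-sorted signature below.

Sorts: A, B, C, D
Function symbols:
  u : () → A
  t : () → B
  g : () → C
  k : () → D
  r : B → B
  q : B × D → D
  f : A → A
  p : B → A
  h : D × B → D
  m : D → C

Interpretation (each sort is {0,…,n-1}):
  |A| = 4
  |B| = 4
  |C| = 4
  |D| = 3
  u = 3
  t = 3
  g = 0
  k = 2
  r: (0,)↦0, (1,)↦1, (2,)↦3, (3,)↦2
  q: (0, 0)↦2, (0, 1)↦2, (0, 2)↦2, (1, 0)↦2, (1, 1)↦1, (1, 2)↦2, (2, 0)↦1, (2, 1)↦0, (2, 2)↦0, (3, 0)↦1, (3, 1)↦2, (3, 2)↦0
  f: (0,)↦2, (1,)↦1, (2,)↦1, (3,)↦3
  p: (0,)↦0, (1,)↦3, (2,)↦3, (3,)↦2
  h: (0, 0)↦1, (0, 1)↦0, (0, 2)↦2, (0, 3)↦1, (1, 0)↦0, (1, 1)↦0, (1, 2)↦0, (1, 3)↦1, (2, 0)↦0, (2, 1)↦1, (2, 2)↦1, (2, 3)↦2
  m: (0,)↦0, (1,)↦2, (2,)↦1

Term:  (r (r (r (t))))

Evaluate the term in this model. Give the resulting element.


  t = 3
  (r (t)) = r(3,) = 2
  (r (r (t))) = r(2,) = 3
  (r (r (r (t)))) = r(3,) = 2

value = 2


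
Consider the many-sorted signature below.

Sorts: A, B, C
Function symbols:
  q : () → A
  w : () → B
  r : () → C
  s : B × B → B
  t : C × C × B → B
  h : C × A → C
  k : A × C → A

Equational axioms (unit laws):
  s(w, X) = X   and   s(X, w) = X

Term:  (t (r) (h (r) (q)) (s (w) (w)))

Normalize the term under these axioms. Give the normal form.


normal form = (t (r) (h (r) (q)) (w))

1. (t (r) (h (r) (q)) (s (w) (w)))  →  (t (r) (h (r) (q)) (w))


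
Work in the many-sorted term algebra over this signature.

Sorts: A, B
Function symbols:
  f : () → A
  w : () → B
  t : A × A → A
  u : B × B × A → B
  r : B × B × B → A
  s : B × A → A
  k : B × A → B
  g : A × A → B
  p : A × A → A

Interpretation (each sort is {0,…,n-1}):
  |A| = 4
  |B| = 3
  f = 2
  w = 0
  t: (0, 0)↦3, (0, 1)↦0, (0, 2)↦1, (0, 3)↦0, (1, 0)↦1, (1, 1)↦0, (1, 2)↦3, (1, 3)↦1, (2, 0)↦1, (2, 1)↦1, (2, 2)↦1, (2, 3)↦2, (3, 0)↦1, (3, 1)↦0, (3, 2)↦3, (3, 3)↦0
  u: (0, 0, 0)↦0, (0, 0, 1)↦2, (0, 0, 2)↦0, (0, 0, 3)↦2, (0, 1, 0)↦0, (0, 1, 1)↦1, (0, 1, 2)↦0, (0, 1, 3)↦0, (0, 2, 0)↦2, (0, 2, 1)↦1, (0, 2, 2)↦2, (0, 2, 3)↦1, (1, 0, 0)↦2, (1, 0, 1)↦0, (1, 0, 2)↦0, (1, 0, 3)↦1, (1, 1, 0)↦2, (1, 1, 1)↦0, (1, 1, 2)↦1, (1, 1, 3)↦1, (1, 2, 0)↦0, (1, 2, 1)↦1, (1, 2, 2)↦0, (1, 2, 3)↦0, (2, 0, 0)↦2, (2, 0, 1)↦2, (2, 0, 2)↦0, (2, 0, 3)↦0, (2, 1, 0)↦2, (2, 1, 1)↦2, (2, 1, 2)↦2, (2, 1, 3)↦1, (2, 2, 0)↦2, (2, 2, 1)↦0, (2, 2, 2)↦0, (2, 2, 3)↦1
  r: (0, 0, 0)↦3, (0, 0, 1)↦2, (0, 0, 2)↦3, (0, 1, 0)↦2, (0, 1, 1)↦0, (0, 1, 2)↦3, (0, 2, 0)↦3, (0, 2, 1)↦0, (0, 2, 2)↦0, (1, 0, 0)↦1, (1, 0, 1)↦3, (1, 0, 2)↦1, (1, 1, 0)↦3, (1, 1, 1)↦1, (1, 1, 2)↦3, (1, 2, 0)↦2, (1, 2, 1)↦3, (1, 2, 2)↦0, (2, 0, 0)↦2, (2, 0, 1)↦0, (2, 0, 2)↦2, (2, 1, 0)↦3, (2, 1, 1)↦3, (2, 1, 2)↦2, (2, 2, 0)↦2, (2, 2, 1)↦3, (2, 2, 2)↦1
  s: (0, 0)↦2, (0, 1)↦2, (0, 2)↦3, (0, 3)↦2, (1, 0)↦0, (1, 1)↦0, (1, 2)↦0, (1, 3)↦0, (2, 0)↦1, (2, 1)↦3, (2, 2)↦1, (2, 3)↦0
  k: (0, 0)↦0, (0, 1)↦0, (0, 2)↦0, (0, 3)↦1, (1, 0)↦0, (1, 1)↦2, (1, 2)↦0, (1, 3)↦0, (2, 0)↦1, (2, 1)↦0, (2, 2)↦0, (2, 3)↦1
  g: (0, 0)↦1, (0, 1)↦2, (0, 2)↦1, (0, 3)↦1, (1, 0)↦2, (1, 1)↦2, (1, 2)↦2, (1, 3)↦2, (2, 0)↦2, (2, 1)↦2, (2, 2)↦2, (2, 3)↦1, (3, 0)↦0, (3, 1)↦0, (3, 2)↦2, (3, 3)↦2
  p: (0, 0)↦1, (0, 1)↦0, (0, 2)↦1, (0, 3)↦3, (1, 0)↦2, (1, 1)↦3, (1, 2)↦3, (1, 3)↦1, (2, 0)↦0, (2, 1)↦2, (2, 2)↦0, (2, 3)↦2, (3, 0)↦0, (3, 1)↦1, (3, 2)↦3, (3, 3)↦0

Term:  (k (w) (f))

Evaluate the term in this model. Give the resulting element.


value = 0

  w = 0
  f = 2
  (k (w) (f)) = k(0, 2) = 0


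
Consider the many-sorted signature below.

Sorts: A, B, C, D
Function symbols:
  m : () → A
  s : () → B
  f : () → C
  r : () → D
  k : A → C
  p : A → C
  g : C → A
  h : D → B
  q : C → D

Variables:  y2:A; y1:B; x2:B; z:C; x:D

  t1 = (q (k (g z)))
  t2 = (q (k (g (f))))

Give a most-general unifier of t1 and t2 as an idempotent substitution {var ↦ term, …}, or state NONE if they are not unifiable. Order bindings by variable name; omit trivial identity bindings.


{z ↦ (f)}


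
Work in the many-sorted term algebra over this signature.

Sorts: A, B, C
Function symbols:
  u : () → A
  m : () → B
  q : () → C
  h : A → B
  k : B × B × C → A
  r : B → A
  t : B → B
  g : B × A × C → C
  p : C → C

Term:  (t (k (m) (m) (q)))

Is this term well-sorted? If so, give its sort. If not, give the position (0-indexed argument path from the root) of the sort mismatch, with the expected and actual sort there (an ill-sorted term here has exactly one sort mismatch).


    (m) : B
    (m) : B
    (q) : C
  (k (m) (m) (q)) : A
(t (k (m) (m) (q))) : ✗ arg 0 at [0] has sort A, expected B

ill-sorted at position [0]: expected B, got A


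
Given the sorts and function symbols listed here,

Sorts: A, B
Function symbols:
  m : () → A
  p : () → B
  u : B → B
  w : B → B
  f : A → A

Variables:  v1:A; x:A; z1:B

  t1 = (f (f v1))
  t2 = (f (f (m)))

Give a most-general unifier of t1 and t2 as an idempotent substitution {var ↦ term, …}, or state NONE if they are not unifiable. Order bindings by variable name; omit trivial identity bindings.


{v1 ↦ (m)}


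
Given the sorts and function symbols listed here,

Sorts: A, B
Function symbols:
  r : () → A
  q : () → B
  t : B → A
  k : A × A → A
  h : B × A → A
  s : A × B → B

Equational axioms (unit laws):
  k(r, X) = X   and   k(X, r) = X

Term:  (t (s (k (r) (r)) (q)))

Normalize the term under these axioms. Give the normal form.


normal form = (t (s (r) (q)))

1. (t (s (k (r) (r)) (q)))  →  (t (s (r) (q)))


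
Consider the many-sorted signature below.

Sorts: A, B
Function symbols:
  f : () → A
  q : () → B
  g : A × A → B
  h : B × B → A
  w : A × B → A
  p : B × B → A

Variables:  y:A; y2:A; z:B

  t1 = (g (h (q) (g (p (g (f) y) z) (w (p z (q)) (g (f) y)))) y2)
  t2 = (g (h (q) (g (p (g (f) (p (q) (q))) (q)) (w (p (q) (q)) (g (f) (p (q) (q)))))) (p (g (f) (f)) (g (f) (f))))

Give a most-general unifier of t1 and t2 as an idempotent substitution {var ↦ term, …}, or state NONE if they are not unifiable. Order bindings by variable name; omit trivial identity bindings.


{y ↦ (p (q) (q)), y2 ↦ (p (g (f) (f)) (g (f) (f))), z ↦ (q)}


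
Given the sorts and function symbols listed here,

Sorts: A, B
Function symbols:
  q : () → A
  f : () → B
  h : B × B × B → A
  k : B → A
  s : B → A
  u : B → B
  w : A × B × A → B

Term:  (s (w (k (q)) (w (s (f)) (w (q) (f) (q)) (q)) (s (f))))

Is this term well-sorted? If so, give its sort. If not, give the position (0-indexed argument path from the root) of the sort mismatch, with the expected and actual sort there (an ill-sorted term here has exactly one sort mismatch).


      (q) : A
    (k (q)) : ✗ arg 0 at [0, 0, 0] has sort A, expected B
        (f) : B
      (s (f)) : A
        (q) : A
        (f) : B
        (q) : A
      (w (q) (f) (q)) : B
      (q) : A
    (w (s (f)) (w (q) (f) (q)) (q)) : B
      (f) : B
    (s (f)) : A

ill-sorted at position [0, 0, 0]: expected B, got A


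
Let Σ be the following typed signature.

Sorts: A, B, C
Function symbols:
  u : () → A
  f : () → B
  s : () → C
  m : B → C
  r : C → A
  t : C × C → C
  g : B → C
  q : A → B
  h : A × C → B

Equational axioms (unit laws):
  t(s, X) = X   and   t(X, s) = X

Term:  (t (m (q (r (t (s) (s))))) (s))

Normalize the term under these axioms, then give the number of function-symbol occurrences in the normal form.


1. (t (m (q (r (t (s) (s))))) (s))  →  (m (q (r (t (s) (s)))))
2. (m (q (r (t (s) (s)))))  →  (m (q (r (s))))
normal form: (m (q (r (s))))

size = 4


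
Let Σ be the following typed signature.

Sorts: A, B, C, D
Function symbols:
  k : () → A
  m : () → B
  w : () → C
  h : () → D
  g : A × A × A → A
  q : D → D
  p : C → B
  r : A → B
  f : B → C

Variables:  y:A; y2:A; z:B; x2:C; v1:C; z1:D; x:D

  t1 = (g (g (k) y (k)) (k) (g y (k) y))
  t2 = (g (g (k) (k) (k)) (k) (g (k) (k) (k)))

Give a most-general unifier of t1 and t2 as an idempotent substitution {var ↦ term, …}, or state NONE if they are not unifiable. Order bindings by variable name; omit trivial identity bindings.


{y ↦ (k)}


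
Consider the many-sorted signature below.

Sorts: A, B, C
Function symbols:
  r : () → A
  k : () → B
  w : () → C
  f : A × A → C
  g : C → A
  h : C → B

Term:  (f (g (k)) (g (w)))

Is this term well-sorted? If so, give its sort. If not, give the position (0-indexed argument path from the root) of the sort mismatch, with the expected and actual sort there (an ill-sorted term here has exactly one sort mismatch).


    (k) : B
  (g (k)) : ✗ arg 0 at [0, 0] has sort B, expected C
    (w) : C
  (g (w)) : A

ill-sorted at position [0, 0]: expected C, got B


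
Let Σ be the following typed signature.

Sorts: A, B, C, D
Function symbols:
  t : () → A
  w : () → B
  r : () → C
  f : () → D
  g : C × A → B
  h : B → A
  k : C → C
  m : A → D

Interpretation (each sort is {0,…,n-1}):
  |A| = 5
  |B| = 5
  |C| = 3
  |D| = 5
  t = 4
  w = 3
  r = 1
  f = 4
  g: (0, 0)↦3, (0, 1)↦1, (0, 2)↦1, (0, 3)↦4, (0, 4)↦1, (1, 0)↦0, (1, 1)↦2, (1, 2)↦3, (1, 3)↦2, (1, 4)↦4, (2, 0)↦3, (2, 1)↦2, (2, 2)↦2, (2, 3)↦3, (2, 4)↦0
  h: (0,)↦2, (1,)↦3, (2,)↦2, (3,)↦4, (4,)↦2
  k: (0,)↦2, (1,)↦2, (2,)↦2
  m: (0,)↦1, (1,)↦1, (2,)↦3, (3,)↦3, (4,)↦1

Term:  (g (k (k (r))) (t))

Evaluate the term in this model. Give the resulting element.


  r = 1
  (k (r)) = k(1,) = 2
  (k (k (r))) = k(2,) = 2
  t = 4
  (g (k (k (r))) (t)) = g(2, 4) = 0

value = 0


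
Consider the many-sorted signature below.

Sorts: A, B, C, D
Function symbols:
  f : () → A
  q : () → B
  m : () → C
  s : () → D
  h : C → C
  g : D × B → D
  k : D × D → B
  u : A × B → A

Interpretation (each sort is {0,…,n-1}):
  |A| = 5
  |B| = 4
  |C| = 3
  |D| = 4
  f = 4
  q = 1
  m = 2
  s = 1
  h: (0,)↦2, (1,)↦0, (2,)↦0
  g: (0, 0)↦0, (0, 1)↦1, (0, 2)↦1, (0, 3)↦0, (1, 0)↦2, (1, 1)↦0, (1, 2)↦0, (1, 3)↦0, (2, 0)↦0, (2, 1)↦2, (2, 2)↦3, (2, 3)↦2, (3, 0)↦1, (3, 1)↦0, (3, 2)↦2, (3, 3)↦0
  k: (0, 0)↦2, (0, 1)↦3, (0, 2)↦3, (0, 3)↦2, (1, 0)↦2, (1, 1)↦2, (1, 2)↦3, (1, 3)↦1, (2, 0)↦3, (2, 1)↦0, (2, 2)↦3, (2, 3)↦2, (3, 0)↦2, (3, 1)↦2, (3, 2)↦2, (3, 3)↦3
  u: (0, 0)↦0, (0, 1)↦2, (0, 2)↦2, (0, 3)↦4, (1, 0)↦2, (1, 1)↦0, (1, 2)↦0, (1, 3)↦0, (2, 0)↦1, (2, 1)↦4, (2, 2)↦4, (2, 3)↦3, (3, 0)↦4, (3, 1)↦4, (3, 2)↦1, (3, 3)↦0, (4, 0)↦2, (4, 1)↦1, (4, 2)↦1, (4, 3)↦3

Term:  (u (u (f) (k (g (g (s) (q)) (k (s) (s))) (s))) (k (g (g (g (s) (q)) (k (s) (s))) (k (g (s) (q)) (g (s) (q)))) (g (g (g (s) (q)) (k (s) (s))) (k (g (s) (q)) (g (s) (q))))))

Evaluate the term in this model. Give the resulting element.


  f = 4
  s = 1
  q = 1
  (g (s) (q)) = g(1, 1) = 0
  s = 1
  s = 1
  (k (s) (s)) = k(1, 1) = 2
  (g (g (s) (q)) (k (s) (s))) = g(0, 2) = 1
  s = 1
  (k (g (g (s) (q)) (k (s) (s))) (s)) = k(1, 1) = 2
  (u (f) (k (g (g (s) (q)) (k (s) (s))) (s))) = u(4, 2) = 1
  s = 1
  q = 1
  (g (s) (q)) = g(1, 1) = 0
  s = 1
  s = 1
  (k (s) (s)) = k(1, 1) = 2
  (g (g (s) (q)) (k (s) (s))) = g(0, 2) = 1
  s = 1
  q = 1
  (g (s) (q)) = g(1, 1) = 0
  s = 1
  q = 1
  (g (s) (q)) = g(1, 1) = 0
  (k (g (s) (q)) (g (s) (q))) = k(0, 0) = 2
  (g (g (g (s) (q)) (k (s) (s))) (k (g (s) (q)) (g (s) (q)))) = g(1, 2) = 0
  s = 1
  q = 1
  (g (s) (q)) = g(1, 1) = 0
  s = 1
  s = 1
  (k (s) (s)) = k(1, 1) = 2
  (g (g (s) (q)) (k (s) (s))) = g(0, 2) = 1
  s = 1
  q = 1
  (g (s) (q)) = g(1, 1) = 0
  s = 1
  q = 1
  (g (s) (q)) = g(1, 1) = 0
  (k (g (s) (q)) (g (s) (q))) = k(0, 0) = 2
  (g (g (g (s) (q)) (k (s) (s))) (k (g (s) (q)) (g (s) (q)))) = g(1, 2) = 0
  (k (g (g (g (s) (q)) (k (s) (s))) (k (g (s) (q)) (g (s) (q)))) (g (g (g (s) (q)) (k (s) (s))) (k (g (s) (q)) (g (s) (q))))) = k(0, 0) = 2
  (u (u (f) (k (g (g (s) (q)) (k (s) (s))) (s))) (k (g (g (g (s) (q)) (k (s) (s))) (k (g (s) (q)) (g (s) (q)))) (g (g (g (s) (q)) (k (s) (s))) (k (g (s) (q)) (g (s) (q)))))) = u(1, 2) = 0

value = 0


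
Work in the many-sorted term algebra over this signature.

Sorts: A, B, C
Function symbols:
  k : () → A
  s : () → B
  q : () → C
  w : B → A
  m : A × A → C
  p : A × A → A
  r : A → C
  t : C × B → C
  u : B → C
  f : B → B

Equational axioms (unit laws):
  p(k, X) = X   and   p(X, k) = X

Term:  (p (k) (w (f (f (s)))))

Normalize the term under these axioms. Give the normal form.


normal form = (w (f (f (s))))

1. (p (k) (w (f (f (s)))))  →  (w (f (f (s))))


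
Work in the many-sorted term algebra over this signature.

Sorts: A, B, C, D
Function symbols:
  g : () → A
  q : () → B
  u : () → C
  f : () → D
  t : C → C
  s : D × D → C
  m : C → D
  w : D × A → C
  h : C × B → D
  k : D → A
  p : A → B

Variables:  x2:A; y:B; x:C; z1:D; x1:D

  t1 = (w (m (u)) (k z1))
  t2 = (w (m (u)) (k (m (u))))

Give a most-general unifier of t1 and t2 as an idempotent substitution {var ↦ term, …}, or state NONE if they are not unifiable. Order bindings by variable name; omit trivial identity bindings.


{z1 ↦ (m (u))}


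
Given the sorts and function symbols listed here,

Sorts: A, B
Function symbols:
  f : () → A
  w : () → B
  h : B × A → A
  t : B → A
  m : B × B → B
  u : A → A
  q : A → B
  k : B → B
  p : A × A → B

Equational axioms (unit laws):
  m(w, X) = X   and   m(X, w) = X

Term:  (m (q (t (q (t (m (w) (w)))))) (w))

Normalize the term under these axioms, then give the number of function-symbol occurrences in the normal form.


1. (m (q (t (q (t (m (w) (w)))))) (w))  →  (q (t (q (t (m (w) (w))))))
2. (q (t (q (t (m (w) (w))))))  →  (q (t (q (t (w)))))
normal form: (q (t (q (t (w)))))

size = 5


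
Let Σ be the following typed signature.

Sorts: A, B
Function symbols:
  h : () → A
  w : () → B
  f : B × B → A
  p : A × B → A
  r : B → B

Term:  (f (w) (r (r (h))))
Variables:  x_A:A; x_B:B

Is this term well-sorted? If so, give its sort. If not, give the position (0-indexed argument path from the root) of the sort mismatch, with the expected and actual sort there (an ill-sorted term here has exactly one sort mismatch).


ill-sorted at position [1, 0, 0]: expected B, got A

  (w) : B
      (h) : A
    (r (h)) : ✗ arg 0 at [1, 0, 0] has sort A, expected B


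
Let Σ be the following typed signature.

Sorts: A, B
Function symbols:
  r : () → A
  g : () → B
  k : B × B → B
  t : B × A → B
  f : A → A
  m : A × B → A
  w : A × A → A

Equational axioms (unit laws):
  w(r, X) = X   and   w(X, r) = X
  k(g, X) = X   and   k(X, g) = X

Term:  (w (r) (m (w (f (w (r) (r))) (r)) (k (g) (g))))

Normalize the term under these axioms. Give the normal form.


normal form = (m (f (r)) (g))

1. (w (r) (m (w (f (w (r) (r))) (r)) (k (g) (g))))  →  (m (w (f (w (r) (r))) (r)) (k (g) (g)))
2. (m (w (f (w (r) (r))) (r)) (k (g) (g)))  →  (m (f (w (r) (r))) (k (g) (g)))
3. (m (f (w (r) (r))) (k (g) (g)))  →  (m (f (r)) (k (g) (g)))
4. (m (f (r)) (k (g) (g)))  →  (m (f (r)) (g))


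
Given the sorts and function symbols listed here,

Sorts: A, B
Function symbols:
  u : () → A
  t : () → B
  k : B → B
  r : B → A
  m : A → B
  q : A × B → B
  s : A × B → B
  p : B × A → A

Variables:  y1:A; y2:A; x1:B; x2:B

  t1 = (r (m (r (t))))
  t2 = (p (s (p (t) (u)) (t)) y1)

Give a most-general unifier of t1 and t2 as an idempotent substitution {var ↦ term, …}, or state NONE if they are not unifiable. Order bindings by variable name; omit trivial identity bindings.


NONE (not unifiable)

head clash or occurs-check failure — not unifiable


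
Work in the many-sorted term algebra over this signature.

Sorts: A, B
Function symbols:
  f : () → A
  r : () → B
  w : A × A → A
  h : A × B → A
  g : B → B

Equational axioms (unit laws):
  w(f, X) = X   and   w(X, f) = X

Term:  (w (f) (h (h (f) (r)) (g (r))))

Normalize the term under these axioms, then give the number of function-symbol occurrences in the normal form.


1. (w (f) (h (h (f) (r)) (g (r))))  →  (h (h (f) (r)) (g (r)))
normal form: (h (h (f) (r)) (g (r)))

size = 6


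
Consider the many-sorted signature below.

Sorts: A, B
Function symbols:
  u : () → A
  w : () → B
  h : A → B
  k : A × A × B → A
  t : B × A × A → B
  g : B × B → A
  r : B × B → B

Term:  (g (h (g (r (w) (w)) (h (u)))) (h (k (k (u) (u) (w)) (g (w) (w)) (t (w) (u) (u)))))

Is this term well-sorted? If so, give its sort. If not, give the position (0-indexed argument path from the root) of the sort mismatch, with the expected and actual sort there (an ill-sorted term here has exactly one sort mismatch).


well-sorted; sort = A

        (w) : B
        (w) : B
      (r (w) (w)) : B
        (u) : A
      (h (u)) : B
    (g (r (w) (w)) (h (u))) : A
  (h (g (r (w) (w)) (h (u)))) : B
        (u) : A
        (u) : A
        (w) : B
      (k (u) (u) (w)) : A
        (w) : B
        (w) : B
      (g (w) (w)) : A
        (w) : B
        (u) : A
        (u) : A
      (t (w) (u) (u)) : B
    (k (k (u) (u) (w)) (g (w) (w)) (t (w) (u) (u))) : A
  (h (k (k (u) (u) (w)) (g (w) (w)) (t (w) (u) (u)))) : B
(g (h (g (r (w) (w)) (h (u)))) (h (k (k (u) (u) (w)) (g (w) (w)) (t (w) (u) (u))))) : A


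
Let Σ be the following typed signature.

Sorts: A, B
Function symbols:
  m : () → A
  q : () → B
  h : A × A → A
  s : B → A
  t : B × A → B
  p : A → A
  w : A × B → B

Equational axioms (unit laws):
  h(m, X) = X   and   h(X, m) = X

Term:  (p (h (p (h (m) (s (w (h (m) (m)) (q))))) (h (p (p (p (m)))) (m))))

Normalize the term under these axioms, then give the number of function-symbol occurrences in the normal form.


size = 11

1. (p (h (p (h (m) (s (w (h (m) (m)) (q))))) (h (p (p (p (m)))) (m))))  →  (p (h (p (s (w (h (m) (m)) (q)))) (h (p (p (p (m)))) (m))))
2. (p (h (p (s (w (h (m) (m)) (q)))) (h (p (p (p (m)))) (m))))  →  (p (h (p (s (w (m) (q)))) (h (p (p (p (m)))) (m))))
3. (p (h (p (s (w (m) (q)))) (h (p (p (p (m)))) (m))))  →  (p (h (p (s (w (m) (q)))) (p (p (p (m))))))
normal form: (p (h (p (s (w (m) (q)))) (p (p (p (m))))))


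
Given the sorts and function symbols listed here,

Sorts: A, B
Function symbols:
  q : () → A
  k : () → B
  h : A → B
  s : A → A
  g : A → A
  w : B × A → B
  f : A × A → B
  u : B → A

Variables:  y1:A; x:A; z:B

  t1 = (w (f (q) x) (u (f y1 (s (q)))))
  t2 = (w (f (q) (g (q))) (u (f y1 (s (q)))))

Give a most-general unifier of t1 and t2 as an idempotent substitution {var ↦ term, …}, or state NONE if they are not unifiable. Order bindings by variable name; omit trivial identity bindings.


{x ↦ (g (q))}


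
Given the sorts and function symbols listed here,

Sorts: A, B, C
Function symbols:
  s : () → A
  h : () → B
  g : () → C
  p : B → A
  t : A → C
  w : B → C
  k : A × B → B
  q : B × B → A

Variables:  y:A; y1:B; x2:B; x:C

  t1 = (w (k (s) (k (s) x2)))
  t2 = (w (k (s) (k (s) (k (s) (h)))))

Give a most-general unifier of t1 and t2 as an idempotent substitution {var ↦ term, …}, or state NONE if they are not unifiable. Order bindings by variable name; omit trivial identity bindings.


{x2 ↦ (k (s) (h))}


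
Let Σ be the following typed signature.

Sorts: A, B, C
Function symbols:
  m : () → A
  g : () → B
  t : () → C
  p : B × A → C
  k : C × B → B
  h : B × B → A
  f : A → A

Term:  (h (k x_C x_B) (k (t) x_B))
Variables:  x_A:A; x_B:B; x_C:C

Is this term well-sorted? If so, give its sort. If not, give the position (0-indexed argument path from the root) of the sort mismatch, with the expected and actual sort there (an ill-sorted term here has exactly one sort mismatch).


    x_C : C
    x_B : B
  (k x_C x_B) : B
    (t) : C
    x_B : B
  (k (t) x_B) : B
(h (k x_C x_B) (k (t) x_B)) : A

well-sorted; sort = A


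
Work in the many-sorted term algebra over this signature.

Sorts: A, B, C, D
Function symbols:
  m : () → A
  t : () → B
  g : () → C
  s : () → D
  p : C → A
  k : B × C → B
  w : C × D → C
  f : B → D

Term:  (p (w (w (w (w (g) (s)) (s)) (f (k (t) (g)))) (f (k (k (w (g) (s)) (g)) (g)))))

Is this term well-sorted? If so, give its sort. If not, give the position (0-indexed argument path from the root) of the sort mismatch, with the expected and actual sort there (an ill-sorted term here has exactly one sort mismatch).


          (g) : C
          (s) : D
        (w (g) (s)) : C
        (s) : D
      (w (w (g) (s)) (s)) : C
          (t) : B
          (g) : C
        (k (t) (g)) : B
      (f (k (t) (g))) : D
    (w (w (w (g) (s)) (s)) (f (k (t) (g)))) : C
            (g) : C
            (s) : D
          (w (g) (s)) : C
          (g) : C
        (k (w (g) (s)) (g)) : ✗ arg 0 at [0, 1, 0, 0, 0] has sort C, expected B
        (g) : C

ill-sorted at position [0, 1, 0, 0, 0]: expected B, got C


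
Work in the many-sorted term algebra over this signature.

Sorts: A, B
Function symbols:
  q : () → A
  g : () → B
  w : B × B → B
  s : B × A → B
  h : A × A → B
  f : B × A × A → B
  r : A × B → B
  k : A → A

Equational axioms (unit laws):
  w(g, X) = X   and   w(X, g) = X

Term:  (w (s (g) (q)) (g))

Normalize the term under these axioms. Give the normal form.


normal form = (s (g) (q))

1. (w (s (g) (q)) (g))  →  (s (g) (q))


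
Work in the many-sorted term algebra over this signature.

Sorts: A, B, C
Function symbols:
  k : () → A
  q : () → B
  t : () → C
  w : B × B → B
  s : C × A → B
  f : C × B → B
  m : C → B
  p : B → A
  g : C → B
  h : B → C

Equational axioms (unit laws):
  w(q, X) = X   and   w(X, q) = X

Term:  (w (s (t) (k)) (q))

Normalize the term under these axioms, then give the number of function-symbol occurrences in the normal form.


size = 3

1. (w (s (t) (k)) (q))  →  (s (t) (k))
normal form: (s (t) (k))


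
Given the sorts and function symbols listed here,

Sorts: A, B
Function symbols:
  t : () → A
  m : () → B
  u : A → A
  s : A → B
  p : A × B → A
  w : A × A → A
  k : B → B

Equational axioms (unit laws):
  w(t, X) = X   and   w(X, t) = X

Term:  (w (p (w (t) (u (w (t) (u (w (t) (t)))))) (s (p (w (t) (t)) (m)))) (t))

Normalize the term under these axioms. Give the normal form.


1. (w (p (w (t) (u (w (t) (u (w (t) (t)))))) (s (p (w (t) (t)) (m)))) (t))  →  (p (w (t) (u (w (t) (u (w (t) (t)))))) (s (p (w (t) (t)) (m))))
2. (p (w (t) (u (w (t) (u (w (t) (t)))))) (s (p (w (t) (t)) (m))))  →  (p (u (w (t) (u (w (t) (t))))) (s (p (w (t) (t)) (m))))
3. (p (u (w (t) (u (w (t) (t))))) (s (p (w (t) (t)) (m))))  →  (p (u (u (w (t) (t)))) (s (p (w (t) (t)) (m))))
4. (p (u (u (w (t) (t)))) (s (p (w (t) (t)) (m))))  →  (p (u (u (t))) (s (p (w (t) (t)) (m))))
5. (p (u (u (t))) (s (p (w (t) (t)) (m))))  →  (p (u (u (t))) (s (p (t) (m))))

normal form = (p (u (u (t))) (s (p (t) (m))))


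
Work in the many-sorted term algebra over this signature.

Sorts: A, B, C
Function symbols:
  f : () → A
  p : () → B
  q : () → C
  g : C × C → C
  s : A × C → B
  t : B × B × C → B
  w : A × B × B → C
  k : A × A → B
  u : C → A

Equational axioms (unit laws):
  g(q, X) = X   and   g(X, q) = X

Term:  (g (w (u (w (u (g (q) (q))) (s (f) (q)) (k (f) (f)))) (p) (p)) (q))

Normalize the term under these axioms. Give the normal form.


1. (g (w (u (w (u (g (q) (q))) (s (f) (q)) (k (f) (f)))) (p) (p)) (q))  →  (w (u (w (u (g (q) (q))) (s (f) (q)) (k (f) (f)))) (p) (p))
2. (w (u (w (u (g (q) (q))) (s (f) (q)) (k (f) (f)))) (p) (p))  →  (w (u (w (u (q)) (s (f) (q)) (k (f) (f)))) (p) (p))

normal form = (w (u (w (u (q)) (s (f) (q)) (k (f) (f)))) (p) (p))


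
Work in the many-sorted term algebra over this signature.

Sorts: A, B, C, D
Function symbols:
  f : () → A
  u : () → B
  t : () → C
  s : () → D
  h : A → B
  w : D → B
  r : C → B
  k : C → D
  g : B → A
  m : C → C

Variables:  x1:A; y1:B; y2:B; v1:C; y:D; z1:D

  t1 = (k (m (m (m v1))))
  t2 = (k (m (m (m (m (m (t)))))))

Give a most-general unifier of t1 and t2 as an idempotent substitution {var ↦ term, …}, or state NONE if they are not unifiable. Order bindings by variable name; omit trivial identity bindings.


{v1 ↦ (m (m (t)))}


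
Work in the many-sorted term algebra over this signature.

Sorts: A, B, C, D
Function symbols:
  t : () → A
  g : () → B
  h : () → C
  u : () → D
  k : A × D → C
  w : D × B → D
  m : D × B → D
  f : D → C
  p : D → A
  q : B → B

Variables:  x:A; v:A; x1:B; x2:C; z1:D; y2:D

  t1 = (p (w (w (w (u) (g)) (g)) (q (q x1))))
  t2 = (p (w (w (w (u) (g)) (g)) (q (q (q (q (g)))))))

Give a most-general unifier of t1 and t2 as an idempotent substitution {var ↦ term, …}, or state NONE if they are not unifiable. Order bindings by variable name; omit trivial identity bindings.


{x1 ↦ (q (q (g)))}


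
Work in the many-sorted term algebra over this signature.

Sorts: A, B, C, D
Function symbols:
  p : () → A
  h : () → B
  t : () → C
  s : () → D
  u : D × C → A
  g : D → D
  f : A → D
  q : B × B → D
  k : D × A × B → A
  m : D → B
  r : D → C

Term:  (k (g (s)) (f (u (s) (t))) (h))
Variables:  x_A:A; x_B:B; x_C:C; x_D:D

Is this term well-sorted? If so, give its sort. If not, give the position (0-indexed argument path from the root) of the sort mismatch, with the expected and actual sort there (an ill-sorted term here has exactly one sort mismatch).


    (s) : D
  (g (s)) : D
      (s) : D
      (t) : C
    (u (s) (t)) : A
  (f (u (s) (t))) : D
  (h) : B
(k (g (s)) (f (u (s) (t))) (h)) : ✗ arg 1 at [1] has sort D, expected A

ill-sorted at position [1]: expected A, got D


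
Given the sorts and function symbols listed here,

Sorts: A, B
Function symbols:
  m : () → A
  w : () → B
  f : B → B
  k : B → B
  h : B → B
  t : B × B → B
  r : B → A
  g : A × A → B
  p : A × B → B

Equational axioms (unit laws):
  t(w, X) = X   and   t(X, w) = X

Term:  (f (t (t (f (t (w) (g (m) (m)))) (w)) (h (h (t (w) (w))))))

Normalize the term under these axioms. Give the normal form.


1. (f (t (t (f (t (w) (g (m) (m)))) (w)) (h (h (t (w) (w))))))  →  (f (t (f (t (w) (g (m) (m)))) (h (h (t (w) (w))))))
2. (f (t (f (t (w) (g (m) (m)))) (h (h (t (w) (w))))))  →  (f (t (f (g (m) (m))) (h (h (t (w) (w))))))
3. (f (t (f (g (m) (m))) (h (h (t (w) (w))))))  →  (f (t (f (g (m) (m))) (h (h (w)))))

normal form = (f (t (f (g (m) (m))) (h (h (w)))))


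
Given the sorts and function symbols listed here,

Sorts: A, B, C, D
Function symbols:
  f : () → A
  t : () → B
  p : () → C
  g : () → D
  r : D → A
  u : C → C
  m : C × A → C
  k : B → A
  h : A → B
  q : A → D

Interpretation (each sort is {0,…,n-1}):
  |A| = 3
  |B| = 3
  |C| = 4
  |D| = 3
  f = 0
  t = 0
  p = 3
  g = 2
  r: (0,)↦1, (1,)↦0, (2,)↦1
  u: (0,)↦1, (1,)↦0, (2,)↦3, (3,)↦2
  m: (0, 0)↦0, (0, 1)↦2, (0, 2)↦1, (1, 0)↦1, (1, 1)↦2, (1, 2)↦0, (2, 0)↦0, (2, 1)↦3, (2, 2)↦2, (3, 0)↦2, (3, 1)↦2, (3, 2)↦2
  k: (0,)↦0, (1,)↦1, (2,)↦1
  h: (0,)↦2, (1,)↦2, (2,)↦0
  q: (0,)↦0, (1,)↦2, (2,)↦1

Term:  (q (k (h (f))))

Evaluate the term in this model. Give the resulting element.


  f = 0
  (h (f)) = h(0,) = 2
  (k (h (f))) = k(2,) = 1
  (q (k (h (f)))) = q(1,) = 2

value = 2


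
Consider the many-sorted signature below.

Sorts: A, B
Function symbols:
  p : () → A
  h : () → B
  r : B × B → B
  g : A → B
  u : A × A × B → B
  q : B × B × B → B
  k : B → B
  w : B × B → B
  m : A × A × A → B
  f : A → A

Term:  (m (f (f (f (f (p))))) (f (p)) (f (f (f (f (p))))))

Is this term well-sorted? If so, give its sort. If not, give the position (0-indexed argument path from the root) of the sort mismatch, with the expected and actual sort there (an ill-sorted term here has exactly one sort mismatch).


          (p) : A
        (f (p)) : A
      (f (f (p))) : A
    (f (f (f (p)))) : A
  (f (f (f (f (p))))) : A
    (p) : A
  (f (p)) : A
          (p) : A
        (f (p)) : A
      (f (f (p))) : A
    (f (f (f (p)))) : A
  (f (f (f (f (p))))) : A
(m (f (f (f (f (p))))) (f (p)) (f (f (f (f (p)))))) : B

well-sorted; sort = B


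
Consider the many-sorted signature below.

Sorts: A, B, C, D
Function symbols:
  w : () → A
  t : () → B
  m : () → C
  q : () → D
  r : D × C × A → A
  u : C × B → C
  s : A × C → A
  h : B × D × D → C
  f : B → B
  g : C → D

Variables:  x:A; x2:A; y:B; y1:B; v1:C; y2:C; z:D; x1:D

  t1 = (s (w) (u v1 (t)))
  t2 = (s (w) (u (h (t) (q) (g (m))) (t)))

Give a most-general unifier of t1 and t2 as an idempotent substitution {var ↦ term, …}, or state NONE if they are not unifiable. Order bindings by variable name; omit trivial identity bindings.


{v1 ↦ (h (t) (q) (g (m)))}
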